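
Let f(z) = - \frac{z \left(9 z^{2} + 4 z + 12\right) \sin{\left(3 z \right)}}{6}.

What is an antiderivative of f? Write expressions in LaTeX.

An antiderivative is F(z) = \frac{z^{3} \cos{\left(3 z \right)}}{2} - \frac{z^{2} \sin{\left(3 z \right)}}{2} + \frac{2 z^{2} \cos{\left(3 z \right)}}{9} - \frac{4 z \sin{\left(3 z \right)}}{27} + \frac{z \cos{\left(3 z \right)}}{3} - \frac{\sin{\left(3 z \right)}}{9} - \frac{4 \cos{\left(3 z \right)}}{81}.

Since d/dz undoes antidifferentiation here, F'(z) = f(z) is required of F(z).
Check: d/dz[\frac{z^{3} \cos{\left(3 z \right)}}{2} - \frac{z^{2} \sin{\left(3 z \right)}}{2} + \frac{2 z^{2} \cos{\left(3 z \right)}}{9} - \frac{4 z \sin{\left(3 z \right)}}{27} + \frac{z \cos{\left(3 z \right)}}{3} - \frac{\sin{\left(3 z \right)}}{9} - \frac{4 \cos{\left(3 z \right)}}{81}] = - \frac{3 z^{3} \sin{\left(3 z \right)}}{2} - \frac{2 z^{2} \sin{\left(3 z \right)}}{3} - 2 z \sin{\left(3 z \right)}, which equals f(z).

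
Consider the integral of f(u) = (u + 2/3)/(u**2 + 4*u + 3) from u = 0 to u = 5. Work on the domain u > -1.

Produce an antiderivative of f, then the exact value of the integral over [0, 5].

Antiderivative: F(u) = -log(u + 1)/6 + 7*log(u + 3)/6; value = -7*log(3)/6 - log(6)/6 + 7*log(8)/6

The denominator factors as 3*(u + 1)*(u + 3); partial fractions split f into directly integrable pieces: 7/(6*(u + 3)) - 1/(6*(u + 1)).
F(u) = -log(u + 1)/6 + 7*log(u + 3)/6 is an antiderivative of f.
Check: d/du[-log(u + 1)/6 + 7*log(u + 3)/6] = (3*u + 2)/(3*u**2 + 12*u + 9), which equals f(u).
F(5) = -log(6)/6 + 7*log(8)/6; F(0) = 7*log(3)/6.
Integral = F(5) - F(0) = -7*log(3)/6 - log(6)/6 + 7*log(8)/6.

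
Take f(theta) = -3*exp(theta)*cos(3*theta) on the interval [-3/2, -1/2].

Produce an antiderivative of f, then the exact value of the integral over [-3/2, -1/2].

A candidate is checked by its d/dtheta: the result must match f(theta).
F(theta) = -9*exp(theta)*sin(3*theta)/10 - 3*exp(theta)*cos(3*theta)/10 is an antiderivative of f.
Check: d/dtheta[-9*exp(theta)*sin(3*theta)/10 - 3*exp(theta)*cos(3*theta)/10] = -3*exp(theta)*cos(3*theta) = f(theta).
F(-1/2) = -3*exp(-1/2)*cos(3/2)/10 + 9*exp(-1/2)*sin(3/2)/10; F(-3/2) = 9*exp(-3/2)*sin(9/2)/10 - 3*exp(-3/2)*cos(9/2)/10.
Integral = F(-1/2) - F(-3/2) = 3*exp(-3/2)*cos(9/2)/10 - 3*exp(-1/2)*cos(3/2)/10 - 9*exp(-3/2)*sin(9/2)/10 + 9*exp(-1/2)*sin(3/2)/10.

Antiderivative: F(theta) = -9*exp(theta)*sin(3*theta)/10 - 3*exp(theta)*cos(3*theta)/10; value = 3*exp(-3/2)*cos(9/2)/10 - 3*exp(-1/2)*cos(3/2)/10 - 9*exp(-3/2)*sin(9/2)/10 + 9*exp(-1/2)*sin(3/2)/10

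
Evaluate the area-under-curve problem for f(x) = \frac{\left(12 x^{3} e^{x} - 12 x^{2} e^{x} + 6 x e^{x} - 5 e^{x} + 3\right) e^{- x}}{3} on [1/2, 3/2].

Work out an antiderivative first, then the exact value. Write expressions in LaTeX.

Antiderivative: F(x) = x^{4} - \frac{4 x^{3}}{3} + x^{2} - \frac{5 x}{3} - e^{- x}; value = - \frac{1}{e^{\frac{3}{2}}} + e^{- \frac{1}{2}} + 1

Differentiate the proposed F(x) back; it has to land on f(x) exactly.
F(x) = x^{4} - \frac{4 x^{3}}{3} + x^{2} - \frac{5 x}{3} - e^{- x} is an antiderivative of f.
Check: d/dx[x^{4} - \frac{4 x^{3}}{3} + x^{2} - \frac{5 x}{3} - e^{- x}] = \frac{\left(12 x^{3} e^{x} - 12 x^{2} e^{x} + 6 x e^{x} - 5 e^{x} + 3\right) e^{- x}}{3} = f(x).
F(3/2) = \frac{5}{16} - e^{- \frac{3}{2}}; F(1/2) = - \frac{11}{16} - e^{- \frac{1}{2}}.
Integral = F(3/2) - F(1/2) = - \frac{1}{e^{\frac{3}{2}}} + e^{- \frac{1}{2}} + 1.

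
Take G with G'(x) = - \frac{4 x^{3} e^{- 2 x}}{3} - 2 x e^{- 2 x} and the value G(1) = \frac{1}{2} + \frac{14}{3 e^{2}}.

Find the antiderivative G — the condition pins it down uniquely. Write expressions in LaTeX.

Recognize the product-rule pattern: G'(x) = u'v + uv' with u = \frac{2 x^{3}}{3} + x^{2} + 2 x + 1, v = e^{- 2 x}, so integration by parts undoes it.
A general antiderivative is \frac{\left(2 x^{3} + 3 x^{2} + 6 x + 3\right) e^{- 2 x}}{3} + C.
The condition gives C = \frac{1}{2} + \frac{14}{3 e^{2}} - (\frac{14}{3 e^{2}}) = \frac{1}{2}.
So G(x) = \frac{\left(4 x^{3} + 6 x^{2} + 12 x + 3 e^{2 x} + 6\right) e^{- 2 x}}{6}.
Check: d/dx[\frac{\left(4 x^{3} + 6 x^{2} + 12 x + 3 e^{2 x} + 6\right) e^{- 2 x}}{6}] = \frac{\left(- 4 x^{3} - 6 x\right) e^{- 2 x}}{3}, which equals G'(x).

G(x) = \frac{\left(4 x^{3} + 6 x^{2} + 12 x + 3 e^{2 x} + 6\right) e^{- 2 x}}{6}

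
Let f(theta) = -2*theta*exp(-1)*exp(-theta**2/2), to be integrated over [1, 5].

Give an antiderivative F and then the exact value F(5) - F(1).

Antiderivative: F(theta) = 2*exp(-theta**2/2 - 1); value = -2*exp(-3/2) + 2*exp(-27/2)

The substitution u = -theta**2/2 - 1 works: f is exactly (dF/du)*(du/dtheta) for that inner function.
F(theta) = 2*exp(-theta**2/2 - 1) is an antiderivative of f.
Check: d/dtheta[2*exp(-theta**2/2 - 1)] = -2*theta*exp(-1)*exp(-theta**2/2) = f(theta).
F(5) = 2*exp(-27/2); F(1) = 2*exp(-3/2).
Integral = F(5) - F(1) = -2*exp(-3/2) + 2*exp(-27/2).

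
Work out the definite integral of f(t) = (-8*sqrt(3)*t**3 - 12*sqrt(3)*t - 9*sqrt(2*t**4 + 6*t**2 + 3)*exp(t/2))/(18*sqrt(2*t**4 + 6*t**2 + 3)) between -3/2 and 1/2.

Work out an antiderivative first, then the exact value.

Antiderivative: F(t) = (-sqrt(3)*sqrt(2*t**4 + 6*t**2 + 3) - 9*exp(t/2))/9; value = -exp(1/4) - sqrt(222)/36 + exp(-3/4) + sqrt(142)/12

Any candidate F(t) must reproduce f(t) exactly when differentiated.
F(t) = (-sqrt(3)*sqrt(2*t**4 + 6*t**2 + 3) - 9*exp(t/2))/9 is an antiderivative of f.
Check: d/dt[(-sqrt(3)*sqrt(2*t**4 + 6*t**2 + 3) - 9*exp(t/2))/9] = (-8*sqrt(3)*t**3 - 12*sqrt(3)*t - 9*sqrt(2*t**4 + 6*t**2 + 3)*exp(t/2))/(18*sqrt(2*t**4 + 6*t**2 + 3)) = f(t).
F(1/2) = -exp(1/4) - sqrt(222)/36; F(-3/2) = -sqrt(142)/12 - exp(-3/4).
Integral = F(1/2) - F(-3/2) = -exp(1/4) - sqrt(222)/36 + exp(-3/4) + sqrt(142)/12.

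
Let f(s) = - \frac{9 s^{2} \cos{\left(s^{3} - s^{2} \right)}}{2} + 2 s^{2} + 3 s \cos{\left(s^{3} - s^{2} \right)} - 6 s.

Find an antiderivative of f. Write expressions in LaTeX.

The integrand splits into summands that can be handled one at a time.
Check: d/ds[\frac{2 s^{3}}{3} - 3 s^{2} - \frac{3 \sin{\left(s^{3} - s^{2} \right)}}{2}] = - \frac{9 s^{2} \cos{\left(s^{3} - s^{2} \right)}}{2} + 2 s^{2} + 3 s \cos{\left(s^{3} - s^{2} \right)} - 6 s = f(s).

An antiderivative is F(s) = \frac{2 s^{3}}{3} - 3 s^{2} - \frac{3 \sin{\left(s^{3} - s^{2} \right)}}{2}.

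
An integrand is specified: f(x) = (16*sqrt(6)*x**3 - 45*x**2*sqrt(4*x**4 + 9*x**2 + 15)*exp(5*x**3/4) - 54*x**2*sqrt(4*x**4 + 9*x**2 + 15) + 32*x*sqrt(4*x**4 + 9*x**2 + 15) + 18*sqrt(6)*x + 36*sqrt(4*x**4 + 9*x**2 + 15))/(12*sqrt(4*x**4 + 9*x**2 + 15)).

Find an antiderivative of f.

An antiderivative is F(x) = (-9*x**3 + 8*x**2 + 18*x + sqrt(6)*sqrt(4*x**4 + 9*x**2 + 15) - 6*exp(5*x**3/4))/6.

Check any antiderivative F(x) by computing F'(x) and comparing it with f(x).
Check: d/dx[(-9*x**3 + 8*x**2 + 18*x + sqrt(6)*sqrt(4*x**4 + 9*x**2 + 15) - 6*exp(5*x**3/4))/6] = (16*sqrt(6)*x**3 - 45*x**2*sqrt(4*x**4 + 9*x**2 + 15)*exp(5*x**3/4) - 54*x**2*sqrt(4*x**4 + 9*x**2 + 15) + 32*x*sqrt(4*x**4 + 9*x**2 + 15) + 18*sqrt(6)*x + 36*sqrt(4*x**4 + 9*x**2 + 15))/(12*sqrt(4*x**4 + 9*x**2 + 15)) = f(x).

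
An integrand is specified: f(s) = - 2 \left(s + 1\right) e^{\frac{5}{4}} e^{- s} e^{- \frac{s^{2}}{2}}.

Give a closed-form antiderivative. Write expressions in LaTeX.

f matches the chain-rule pattern g'(h)*h' with inner function h(s) = - \frac{s^{2}}{2} - s + \frac{5}{4}; substituting u = h(s) collapses the integral.
Check: d/ds[2 e^{\frac{5}{4}} e^{- s} e^{- \frac{s^{2}}{2}}] = \left(- 2 s e^{\frac{5}{4}} - 2 e^{\frac{5}{4}}\right) e^{- s} e^{- \frac{s^{2}}{2}}, which equals f(s).

An antiderivative is F(s) = 2 e^{\frac{5}{4}} e^{- s} e^{- \frac{s^{2}}{2}}.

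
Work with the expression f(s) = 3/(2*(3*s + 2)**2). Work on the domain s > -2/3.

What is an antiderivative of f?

An antiderivative is F(s) = -1/(2*(3*s + 2)).

Differentiate the proposed F(s) back; it has to land on f(s) exactly.
Check: d/ds[-1/(2*(3*s + 2))] = 3/(18*s**2 + 24*s + 8), which equals f(s).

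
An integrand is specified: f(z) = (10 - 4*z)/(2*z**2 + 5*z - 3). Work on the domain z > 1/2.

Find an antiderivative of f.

Factor the denominator ((z + 3)*(2*z - 1)) and decompose: f = 16/(7*(2*z - 1)) - 22/(7*(z + 3)); each piece integrates to a log, atan, or power term.
Check: d/dz[8*log(z - 1/2)/7 - 22*log(z + 3)/7] = (10 - 4*z)/(2*z**2 + 5*z - 3) = f(z).

An antiderivative is F(z) = 8*log(z - 1/2)/7 - 22*log(z + 3)/7.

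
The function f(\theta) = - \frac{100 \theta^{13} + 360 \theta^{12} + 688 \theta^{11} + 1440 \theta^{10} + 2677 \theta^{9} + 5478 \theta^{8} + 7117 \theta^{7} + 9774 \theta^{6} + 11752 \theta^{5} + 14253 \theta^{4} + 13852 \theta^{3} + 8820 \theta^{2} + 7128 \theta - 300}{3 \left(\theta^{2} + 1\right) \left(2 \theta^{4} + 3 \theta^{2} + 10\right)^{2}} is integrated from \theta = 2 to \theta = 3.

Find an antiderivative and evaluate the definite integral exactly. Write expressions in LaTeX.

Differentiate the proposed F(\theta) back; it has to land on f(\theta) exactly.
F(\theta) = - \frac{4 \left(- \frac{5 \theta^{2}}{4} - 3 \theta\right)^{2}}{3} + \operatorname{atan}{\left(\theta \right)} - \frac{2}{3 \left(\frac{\theta^{4}}{3} + \frac{\theta^{2}}{2} + \frac{5}{3}\right)} is an antiderivative of f.
Check: d/d\theta[- \frac{4 \left(- \frac{5 \theta^{2}}{4} - 3 \theta\right)^{2}}{3} + \operatorname{atan}{\left(\theta \right)} - \frac{2}{3 \left(\frac{\theta^{4}}{3} + \frac{\theta^{2}}{2} + \frac{5}{3}\right)}] = \frac{- 100 \theta^{13} - 360 \theta^{12} - 688 \theta^{11} - 1440 \theta^{10} - 2677 \theta^{9} - 5478 \theta^{8} - 7117 \theta^{7} - 9774 \theta^{6} - 11752 \theta^{5} - 14253 \theta^{4} - 13852 \theta^{3} - 8820 \theta^{2} - 7128 \theta + 300}{12 \theta^{10} + 48 \theta^{8} + 183 \theta^{6} + 327 \theta^{4} + 480 \theta^{2} + 300}, which equals f(\theta).
F(3) = - \frac{435229}{796} + \operatorname{atan}{\left(3 \right)}; F(2) = - \frac{4358}{27} + \operatorname{atan}{\left(2 \right)}.
Integral = F(3) - F(2) = - \frac{8282215}{21492} - \operatorname{atan}{\left(2 \right)} + \operatorname{atan}{\left(3 \right)}.

Antiderivative: F(\theta) = - \frac{4 \left(- \frac{5 \theta^{2}}{4} - 3 \theta\right)^{2}}{3} + \operatorname{atan}{\left(\theta \right)} - \frac{2}{3 \left(\frac{\theta^{4}}{3} + \frac{\theta^{2}}{2} + \frac{5}{3}\right)}; value = - \frac{8282215}{21492} - \operatorname{atan}{\left(2 \right)} + \operatorname{atan}{\left(3 \right)}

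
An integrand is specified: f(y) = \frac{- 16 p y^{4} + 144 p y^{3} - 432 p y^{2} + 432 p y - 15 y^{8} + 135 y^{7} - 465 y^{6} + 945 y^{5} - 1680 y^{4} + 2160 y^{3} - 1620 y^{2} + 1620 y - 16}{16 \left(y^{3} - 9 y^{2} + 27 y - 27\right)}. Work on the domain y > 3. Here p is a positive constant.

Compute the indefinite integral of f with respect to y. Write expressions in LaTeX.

Check any antiderivative F(y) by computing F'(y) and comparing it with f(y).
Check: d/dy[\frac{- 16 p y^{4} + 96 p y^{3} - 144 p y^{2} - 5 y^{8} + 30 y^{7} - 75 y^{6} + 180 y^{5} - 330 y^{4} + 360 y^{3} - 580 y^{2} + 240 y - 344}{32 y^{2} - 192 y + 288}] = \frac{- 16 p y^{4} + 144 p y^{3} - 432 p y^{2} + 432 p y - 15 y^{8} + 135 y^{7} - 465 y^{6} + 945 y^{5} - 1680 y^{4} + 2160 y^{3} - 1620 y^{2} + 1620 y - 16}{16 y^{3} - 144 y^{2} + 432 y - 432}, which equals f(y).

F(y) = \frac{- 16 p y^{4} + 96 p y^{3} - 144 p y^{2} - 5 y^{8} + 30 y^{7} - 75 y^{6} + 180 y^{5} - 330 y^{4} + 360 y^{3} - 580 y^{2} + 240 y - 344}{32 y^{2} - 192 y + 288} + C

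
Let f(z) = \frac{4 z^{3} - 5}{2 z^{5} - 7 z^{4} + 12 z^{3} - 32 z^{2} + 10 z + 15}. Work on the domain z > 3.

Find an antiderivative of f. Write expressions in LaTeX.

An antiderivative is F(z) = \frac{927 \log{\left(z - 3 \right)} + 49 \log{\left(z - 1 \right)} - 176 \log{\left(z + \frac{1}{2} \right)} - 400 \log{\left(z^{2} + 5 \right)} + 122 \sqrt{5} \operatorname{atan}{\left(\frac{\sqrt{5} z}{5} \right)}}{1764}.

Factor the denominator (\left(z - 3\right) \left(z - 1\right) \left(2 z + 1\right) \left(z^{2} + 5\right)) and decompose: f = - \frac{5 \left(80 z - 61\right)}{882 \left(z^{2} + 5\right)} - \frac{88}{441 \left(2 z + 1\right)} + \frac{1}{36 \left(z - 1\right)} + \frac{103}{196 \left(z - 3\right)}; each piece integrates to a log, atan, or power term.
Check: d/dz[\frac{927 \log{\left(z - 3 \right)} + 49 \log{\left(z - 1 \right)} - 176 \log{\left(z + \frac{1}{2} \right)} - 400 \log{\left(z^{2} + 5 \right)} + 122 \sqrt{5} \operatorname{atan}{\left(\frac{\sqrt{5} z}{5} \right)}}{1764}] = \frac{4 z^{3} - 5}{2 z^{5} - 7 z^{4} + 12 z^{3} - 32 z^{2} + 10 z + 15} = f(z).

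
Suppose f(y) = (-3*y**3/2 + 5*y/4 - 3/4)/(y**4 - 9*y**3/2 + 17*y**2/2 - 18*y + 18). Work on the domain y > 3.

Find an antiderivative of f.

The denominator factors as 2*(y - 3)*(2*y - 3)*(y**2 + 4); partial fractions split f into directly integrable pieces: (2*y - 1047)/(650*(y**2 + 4)) + 21/(25*(2*y - 3)) - 25/(13*(y - 3)).
Check: d/dy[-25*log(y - 3)/13 + 21*log(y - 3/2)/50 + log(y**2 + 4)/650 - 1047*atan(y/2)/1300] = (-6*y**3 + 5*y - 3)/(4*y**4 - 18*y**3 + 34*y**2 - 72*y + 72), which equals f(y).

An antiderivative is F(y) = -25*log(y - 3)/13 + 21*log(y - 3/2)/50 + log(y**2 + 4)/650 - 1047*atan(y/2)/1300.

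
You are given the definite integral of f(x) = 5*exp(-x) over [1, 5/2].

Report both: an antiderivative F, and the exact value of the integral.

Antiderivative: F(x) = -5*exp(-x); value = -5*exp(-5/2) + 5*exp(-1)

Differentiate the proposed F(x) back; it has to land on f(x) exactly.
F(x) = -5*exp(-x) is an antiderivative of f.
Check: d/dx[-5*exp(-x)] = 5*exp(-x) = f(x).
F(5/2) = -5*exp(-5/2); F(1) = -5*exp(-1).
Integral = F(5/2) - F(1) = -5*exp(-5/2) + 5*exp(-1).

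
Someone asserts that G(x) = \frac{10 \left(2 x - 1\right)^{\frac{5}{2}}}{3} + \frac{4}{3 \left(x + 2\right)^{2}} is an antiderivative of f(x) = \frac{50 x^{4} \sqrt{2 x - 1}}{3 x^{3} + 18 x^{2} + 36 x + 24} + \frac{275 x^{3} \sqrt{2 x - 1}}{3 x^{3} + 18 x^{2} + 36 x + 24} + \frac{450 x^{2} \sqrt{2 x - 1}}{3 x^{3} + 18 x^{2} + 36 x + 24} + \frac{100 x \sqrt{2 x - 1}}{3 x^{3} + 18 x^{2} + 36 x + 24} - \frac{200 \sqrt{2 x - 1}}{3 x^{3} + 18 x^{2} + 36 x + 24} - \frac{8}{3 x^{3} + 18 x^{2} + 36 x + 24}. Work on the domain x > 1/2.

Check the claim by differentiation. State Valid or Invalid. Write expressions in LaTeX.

Invalid: d/dx[G] - f = \frac{50 x \sqrt{2 x - 1}}{3} - \frac{25 \sqrt{2 x - 1}}{3}, which is not 0.

d/dx[G] = \frac{100 x^{4} \sqrt{2 x - 1} + 550 x^{3} \sqrt{2 x - 1} + 900 x^{2} \sqrt{2 x - 1} + 200 x \sqrt{2 x - 1} - 400 \sqrt{2 x - 1} - 8}{3 x^{3} + 18 x^{2} + 36 x + 24}
d/dx[G] - f(x) = \frac{50 x \sqrt{2 x - 1}}{3} - \frac{25 \sqrt{2 x - 1}}{3} != 0.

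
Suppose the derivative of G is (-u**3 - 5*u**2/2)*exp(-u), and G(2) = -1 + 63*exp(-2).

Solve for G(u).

Recognize the product-rule pattern: G'(u) = v'r + vr' with v = u**3 + 11*u**2/2 + 11*u + 11, r = exp(-u), so integration by parts undoes it.
A general antiderivative is (2*u**3 + 11*u**2 + 22*u + 22)*exp(-u)/2 + C.
The condition gives C = -1 + 63*exp(-2) - (63*exp(-2)) = -1.
So G(u) = (2*u**3 + 11*u**2 + 22*u - 2*exp(u) + 22)*exp(-u)/2.
Check: d/du[(2*u**3 + 11*u**2 + 22*u - 2*exp(u) + 22)*exp(-u)/2] = (-2*u**3 - 5*u**2)*exp(-u)/2, which equals G'(u).

G(u) = (2*u**3 + 11*u**2 + 22*u - 2*exp(u) + 22)*exp(-u)/2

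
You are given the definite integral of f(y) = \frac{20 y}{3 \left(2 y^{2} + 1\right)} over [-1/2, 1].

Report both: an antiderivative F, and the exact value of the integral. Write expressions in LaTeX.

f matches the chain-rule pattern g'(h)*h' with inner function h(y) = 2 y^{2} + 1; substituting u = h(y) collapses the integral.
F(y) = \frac{5 \log{\left(2 y^{2} + 1 \right)}}{3} is an antiderivative of f.
Check: d/dy[\frac{5 \log{\left(2 y^{2} + 1 \right)}}{3}] = \frac{20 y}{6 y^{2} + 3}, which equals f(y).
F(1) = \frac{5 \log{\left(3 \right)}}{3}; F(-1/2) = \frac{5 \log{\left(\frac{3}{2} \right)}}{3}.
Integral = F(1) - F(-1/2) = - \frac{5 \log{\left(\frac{3}{2} \right)}}{3} + \frac{5 \log{\left(3 \right)}}{3}.

Antiderivative: F(y) = \frac{5 \log{\left(2 y^{2} + 1 \right)}}{3}; value = - \frac{5 \log{\left(\frac{3}{2} \right)}}{3} + \frac{5 \log{\left(3 \right)}}{3}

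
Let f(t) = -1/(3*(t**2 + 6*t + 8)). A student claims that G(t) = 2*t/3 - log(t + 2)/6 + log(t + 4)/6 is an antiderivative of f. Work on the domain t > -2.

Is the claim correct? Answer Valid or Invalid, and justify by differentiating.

d/dt[G] = (2*t**2 + 12*t + 15)/(3*t**2 + 18*t + 24)
d/dt[G] - f(t) = 2/3 != 0.

Invalid: d/dt[G] - f = 2/3, which is not 0.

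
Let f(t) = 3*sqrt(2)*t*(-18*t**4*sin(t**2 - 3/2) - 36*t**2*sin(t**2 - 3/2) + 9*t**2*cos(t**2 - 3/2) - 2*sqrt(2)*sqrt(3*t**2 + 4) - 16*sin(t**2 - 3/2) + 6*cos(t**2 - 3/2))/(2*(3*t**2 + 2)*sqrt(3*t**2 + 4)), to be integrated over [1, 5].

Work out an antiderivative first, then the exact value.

Antiderivative: F(t) = sqrt(2)*(3*sqrt(3*t**2 + 4)*cos(t**2 - 3/2) - sqrt(2)*log(t**2 + 2/3) - sqrt(2)*log(2))/2; value = -3*sqrt(14)*cos(1/2)/2 - log(154/3) + 3*sqrt(158)*cos(47/2)/2 + log(10/3)

Since d/dt undoes antidifferentiation here, F'(t) = f(t) is required of F(t).
F(t) = sqrt(2)*(3*sqrt(3*t**2 + 4)*cos(t**2 - 3/2) - sqrt(2)*log(t**2 + 2/3) - sqrt(2)*log(2))/2 is an antiderivative of f.
Check: d/dt[sqrt(2)*(3*sqrt(3*t**2 + 4)*cos(t**2 - 3/2) - sqrt(2)*log(t**2 + 2/3) - sqrt(2)*log(2))/2] = (-54*sqrt(2)*t**5*sin(t**2 - 3/2) - 108*sqrt(2)*t**3*sin(t**2 - 3/2) + 27*sqrt(2)*t**3*cos(t**2 - 3/2) - 12*t*sqrt(3*t**2 + 4) - 48*sqrt(2)*t*sin(t**2 - 3/2) + 18*sqrt(2)*t*cos(t**2 - 3/2))/(6*t**2*sqrt(3*t**2 + 4) + 4*sqrt(3*t**2 + 4)), which equals f(t).
F(5) = -log(77/3) + 3*sqrt(158)*cos(47/2)/2 - log(2); F(1) = -log(2) - log(5/3) + 3*sqrt(14)*cos(1/2)/2.
Integral = F(5) - F(1) = -3*sqrt(14)*cos(1/2)/2 - log(154/3) + 3*sqrt(158)*cos(47/2)/2 + log(10/3).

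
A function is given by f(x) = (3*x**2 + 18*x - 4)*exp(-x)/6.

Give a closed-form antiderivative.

f has the shape u'v + uv' for u = -x**2/2 - 4*x - 10/3 and v = exp(-x) — it is the derivative of the product u*v.
Check: d/dx[-(3*x**2 + 24*x + 20)*exp(-x)/6] = (3*x**2 + 18*x - 4)*exp(-x)/6 = f(x).

An antiderivative is F(x) = -(3*x**2 + 24*x + 20)*exp(-x)/6.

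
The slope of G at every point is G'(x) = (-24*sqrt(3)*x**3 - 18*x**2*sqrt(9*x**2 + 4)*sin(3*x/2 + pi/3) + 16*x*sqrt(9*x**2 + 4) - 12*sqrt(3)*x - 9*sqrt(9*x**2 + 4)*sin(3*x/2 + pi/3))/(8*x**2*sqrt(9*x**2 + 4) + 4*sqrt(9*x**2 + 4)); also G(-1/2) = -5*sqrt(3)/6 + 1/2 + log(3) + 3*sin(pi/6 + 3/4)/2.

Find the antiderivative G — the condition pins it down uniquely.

Since d/dx undoes antidifferentiation here, G(x) must give back the stated G'(x).
A general antiderivative is -sqrt(3*x**2 + 4/3) + log(4*x**2 + 2) + 3*cos(3*x/2 + pi/3)/2 + C.
The condition gives C = -5*sqrt(3)/6 + 1/2 + log(3) + 3*sin(pi/6 + 3/4)/2 - (-5*sqrt(3)/6 + log(3) + 3*sin(pi/6 + 3/4)/2) = 1/2.
So G(x) = (-2*sqrt(3)*sqrt(9*x**2 + 4) + 6*log(4*x**2 + 2) + 9*cos(3*x/2 + pi/3) + 3)/6.
Check: d/dx[(-2*sqrt(3)*sqrt(9*x**2 + 4) + 6*log(4*x**2 + 2) + 9*cos(3*x/2 + pi/3) + 3)/6] = (-24*sqrt(3)*x**3 - 18*x**2*sqrt(9*x**2 + 4)*sin(3*x/2 + pi/3) + 16*x*sqrt(9*x**2 + 4) - 12*sqrt(3)*x - 9*sqrt(9*x**2 + 4)*sin(3*x/2 + pi/3))/(8*x**2*sqrt(9*x**2 + 4) + 4*sqrt(9*x**2 + 4)) = G'(x).

G(x) = (-2*sqrt(3)*sqrt(9*x**2 + 4) + 6*log(4*x**2 + 2) + 9*cos(3*x/2 + pi/3) + 3)/6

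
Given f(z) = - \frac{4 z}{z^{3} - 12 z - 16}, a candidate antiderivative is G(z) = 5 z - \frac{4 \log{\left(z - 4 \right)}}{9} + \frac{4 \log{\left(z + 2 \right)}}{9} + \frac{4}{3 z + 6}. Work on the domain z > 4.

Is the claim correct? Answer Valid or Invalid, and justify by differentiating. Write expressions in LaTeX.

d/dz[G] = \frac{5 z^{3} - 64 z - 80}{z^{3} - 12 z - 16}
d/dz[G] - f(z) = 5 != 0.

Invalid: d/dz[G] - f = 5, which is not 0.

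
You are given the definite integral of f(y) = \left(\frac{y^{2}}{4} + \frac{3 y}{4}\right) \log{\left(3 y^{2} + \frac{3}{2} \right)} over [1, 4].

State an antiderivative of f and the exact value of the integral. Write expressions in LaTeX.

Antiderivative: F(y) = \frac{y^{3} \log{\left(y^{2} + \frac{1}{2} \right)}}{12} - \frac{y^{3}}{18} + \frac{y^{3} \log{\left(3 \right)}}{12} + \frac{3 y^{2} \log{\left(y^{2} + \frac{1}{2} \right)}}{8} - \frac{3 y^{2}}{8} + \frac{3 y^{2} \log{\left(3 \right)}}{8} + \frac{y}{12} + \frac{3 \log{\left(y^{2} + \frac{1}{2} \right)}}{16} - \frac{\sqrt{2} \operatorname{atan}{\left(\sqrt{2} y \right)}}{24}; value = - \frac{71}{8} - \frac{11 \log{\left(\frac{9}{2} \right)}}{24} - \frac{\sqrt{2} \operatorname{atan}{\left(4 \sqrt{2} \right)}}{24} - \frac{3 \log{\left(\frac{3}{2} \right)}}{16} + \frac{\sqrt{2} \operatorname{atan}{\left(\sqrt{2} \right)}}{24} + \frac{3 \log{\left(\frac{33}{2} \right)}}{16} + \frac{34 \log{\left(\frac{99}{2} \right)}}{3}

A candidate is checked by its d/dy: the result must match f(y).
F(y) = \frac{y^{3} \log{\left(y^{2} + \frac{1}{2} \right)}}{12} - \frac{y^{3}}{18} + \frac{y^{3} \log{\left(3 \right)}}{12} + \frac{3 y^{2} \log{\left(y^{2} + \frac{1}{2} \right)}}{8} - \frac{3 y^{2}}{8} + \frac{3 y^{2} \log{\left(3 \right)}}{8} + \frac{y}{12} + \frac{3 \log{\left(y^{2} + \frac{1}{2} \right)}}{16} - \frac{\sqrt{2} \operatorname{atan}{\left(\sqrt{2} y \right)}}{24} is an antiderivative of f.
Check: d/dy[\frac{y^{3} \log{\left(y^{2} + \frac{1}{2} \right)}}{12} - \frac{y^{3}}{18} + \frac{y^{3} \log{\left(3 \right)}}{12} + \frac{3 y^{2} \log{\left(y^{2} + \frac{1}{2} \right)}}{8} - \frac{3 y^{2}}{8} + \frac{3 y^{2} \log{\left(3 \right)}}{8} + \frac{y}{12} + \frac{3 \log{\left(y^{2} + \frac{1}{2} \right)}}{16} - \frac{\sqrt{2} \operatorname{atan}{\left(\sqrt{2} y \right)}}{24}] = \frac{y^{2} \log{\left(y^{2} + \frac{1}{2} \right)}}{4} + \frac{y^{2} \log{\left(3 \right)}}{4} + \frac{3 y \log{\left(y^{2} + \frac{1}{2} \right)}}{4} + \frac{3 y \log{\left(3 \right)}}{4}, which equals f(y).
F(4) = - \frac{83}{9} - \frac{\sqrt{2} \operatorname{atan}{\left(4 \sqrt{2} \right)}}{24} + \frac{34 \log{\left(3 \right)}}{3} + \frac{553 \log{\left(\frac{33}{2} \right)}}{48}; F(1) = - \frac{25}{72} - \frac{\sqrt{2} \operatorname{atan}{\left(\sqrt{2} \right)}}{24} + \frac{31 \log{\left(\frac{3}{2} \right)}}{48} + \frac{11 \log{\left(3 \right)}}{24}.
Integral = F(4) - F(1) = - \frac{71}{8} - \frac{11 \log{\left(\frac{9}{2} \right)}}{24} - \frac{\sqrt{2} \operatorname{atan}{\left(4 \sqrt{2} \right)}}{24} - \frac{3 \log{\left(\frac{3}{2} \right)}}{16} + \frac{\sqrt{2} \operatorname{atan}{\left(\sqrt{2} \right)}}{24} + \frac{3 \log{\left(\frac{33}{2} \right)}}{16} + \frac{34 \log{\left(\frac{99}{2} \right)}}{3}.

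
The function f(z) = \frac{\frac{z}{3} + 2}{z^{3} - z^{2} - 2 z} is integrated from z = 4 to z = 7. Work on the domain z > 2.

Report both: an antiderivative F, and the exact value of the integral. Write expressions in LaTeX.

Factor the denominator (3 z \left(z - 2\right) \left(z + 1\right)) and decompose: f = \frac{5}{9 \left(z + 1\right)} + \frac{4}{9 \left(z - 2\right)} - \frac{1}{z}; each piece integrates to a log, atan, or power term.
F(z) = \frac{- 9 \log{\left(z \right)} + 4 \log{\left(z - 2 \right)} + 5 \log{\left(z + 1 \right)}}{9} is an antiderivative of f.
Check: d/dz[\frac{- 9 \log{\left(z \right)} + 4 \log{\left(z - 2 \right)} + 5 \log{\left(z + 1 \right)}}{9}] = \frac{z + 6}{3 z^{3} - 3 z^{2} - 6 z}, which equals f(z).
F(7) = - \log{\left(7 \right)} + \frac{4 \log{\left(5 \right)}}{9} + \frac{5 \log{\left(8 \right)}}{9}; F(4) = - \log{\left(4 \right)} + \frac{4 \log{\left(2 \right)}}{9} + \frac{5 \log{\left(5 \right)}}{9}.
Integral = F(7) - F(4) = - \log{\left(7 \right)} - \frac{4 \log{\left(2 \right)}}{9} - \frac{\log{\left(5 \right)}}{9} + \frac{5 \log{\left(8 \right)}}{9} + \log{\left(4 \right)}.

Antiderivative: F(z) = \frac{- 9 \log{\left(z \right)} + 4 \log{\left(z - 2 \right)} + 5 \log{\left(z + 1 \right)}}{9}; value = - \log{\left(7 \right)} - \frac{4 \log{\left(2 \right)}}{9} - \frac{\log{\left(5 \right)}}{9} + \frac{5 \log{\left(8 \right)}}{9} + \log{\left(4 \right)}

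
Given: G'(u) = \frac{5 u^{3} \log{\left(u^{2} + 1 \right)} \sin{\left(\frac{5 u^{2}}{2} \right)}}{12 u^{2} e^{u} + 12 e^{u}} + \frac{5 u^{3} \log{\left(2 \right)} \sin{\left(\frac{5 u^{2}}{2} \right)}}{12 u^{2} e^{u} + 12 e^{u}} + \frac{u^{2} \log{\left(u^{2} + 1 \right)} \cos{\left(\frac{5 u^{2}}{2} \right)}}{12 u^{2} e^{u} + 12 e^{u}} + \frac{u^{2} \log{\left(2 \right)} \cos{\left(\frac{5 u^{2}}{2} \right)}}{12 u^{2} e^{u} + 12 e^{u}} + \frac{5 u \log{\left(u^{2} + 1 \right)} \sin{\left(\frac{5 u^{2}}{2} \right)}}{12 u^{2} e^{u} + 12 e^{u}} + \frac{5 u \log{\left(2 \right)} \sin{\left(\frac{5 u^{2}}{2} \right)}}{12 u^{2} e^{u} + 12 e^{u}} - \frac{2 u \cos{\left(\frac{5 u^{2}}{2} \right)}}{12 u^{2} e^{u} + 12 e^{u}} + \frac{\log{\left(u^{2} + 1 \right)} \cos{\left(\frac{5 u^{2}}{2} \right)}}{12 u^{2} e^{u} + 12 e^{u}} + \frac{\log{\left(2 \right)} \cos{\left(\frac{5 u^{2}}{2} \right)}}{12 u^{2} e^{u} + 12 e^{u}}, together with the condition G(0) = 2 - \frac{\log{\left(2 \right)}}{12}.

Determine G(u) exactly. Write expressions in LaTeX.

The integrand splits into summands that can be handled one at a time.
A general antiderivative is - \frac{e^{- u} \log{\left(2 u^{2} + 2 \right)} \cos{\left(\frac{5 u^{2}}{2} \right)}}{12} + C.
The condition gives C = 2 - \frac{\log{\left(2 \right)}}{12} - (- \frac{\log{\left(2 \right)}}{12}) = 2.
So G(u) = - \frac{\left(- 24 e^{u} + \log{\left(2 u^{2} + 2 \right)} \cos{\left(\frac{5 u^{2}}{2} \right)}\right) e^{- u}}{12}.
Check: d/du[- \frac{\left(- 24 e^{u} + \log{\left(2 u^{2} + 2 \right)} \cos{\left(\frac{5 u^{2}}{2} \right)}\right) e^{- u}}{12}] = \frac{5 u^{3} \log{\left(u^{2} + 1 \right)} \sin{\left(\frac{5 u^{2}}{2} \right)} + 5 u^{3} \log{\left(2 \right)} \sin{\left(\frac{5 u^{2}}{2} \right)} + u^{2} \log{\left(u^{2} + 1 \right)} \cos{\left(\frac{5 u^{2}}{2} \right)} + u^{2} \log{\left(2 \right)} \cos{\left(\frac{5 u^{2}}{2} \right)} + 5 u \log{\left(u^{2} + 1 \right)} \sin{\left(\frac{5 u^{2}}{2} \right)} + 5 u \log{\left(2 \right)} \sin{\left(\frac{5 u^{2}}{2} \right)} - 2 u \cos{\left(\frac{5 u^{2}}{2} \right)} + \log{\left(u^{2} + 1 \right)} \cos{\left(\frac{5 u^{2}}{2} \right)} + \log{\left(2 \right)} \cos{\left(\frac{5 u^{2}}{2} \right)}}{12 u^{2} e^{u} + 12 e^{u}}, which equals G'(u).

G(u) = - \frac{\left(- 24 e^{u} + \log{\left(2 u^{2} + 2 \right)} \cos{\left(\frac{5 u^{2}}{2} \right)}\right) e^{- u}}{12}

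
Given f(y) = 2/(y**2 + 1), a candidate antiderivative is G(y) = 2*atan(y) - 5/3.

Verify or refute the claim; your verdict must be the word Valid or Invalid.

d/dy[G] = 2/(y**2 + 1)
This equals f(y) exactly, so the claim holds.

Valid - differentiating G returns exactly f.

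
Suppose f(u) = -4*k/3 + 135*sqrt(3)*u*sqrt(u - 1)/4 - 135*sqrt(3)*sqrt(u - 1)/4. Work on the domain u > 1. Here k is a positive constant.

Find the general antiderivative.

Integrate term by term and add the pieces.
Check: d/du[(-8*k*u + 81*sqrt(3)*u**2*sqrt(u - 1) - 162*sqrt(3)*u*sqrt(u - 1) + 81*sqrt(3)*sqrt(u - 1))/6] = (-16*k*sqrt(u - 1) + 405*sqrt(3)*u**2 - 810*sqrt(3)*u + 405*sqrt(3))/(12*sqrt(u - 1)), which equals f(u).

F(u) = (-8*k*u + 81*sqrt(3)*u**2*sqrt(u - 1) - 162*sqrt(3)*u*sqrt(u - 1) + 81*sqrt(3)*sqrt(u - 1))/6 + C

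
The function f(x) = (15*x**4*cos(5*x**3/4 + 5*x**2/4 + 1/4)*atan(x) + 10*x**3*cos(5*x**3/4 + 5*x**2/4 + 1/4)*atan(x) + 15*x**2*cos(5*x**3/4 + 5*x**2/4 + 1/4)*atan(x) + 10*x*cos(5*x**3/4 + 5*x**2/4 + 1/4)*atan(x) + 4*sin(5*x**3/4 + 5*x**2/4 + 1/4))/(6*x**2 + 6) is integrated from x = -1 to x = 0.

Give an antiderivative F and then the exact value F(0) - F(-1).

Antiderivative: F(x) = 2*sin(5*x**3/4 + 5*x**2/4 + 1/4)*atan(x)/3; value = pi*sin(1/4)/6

f has the shape u'v + uv' for u = 2*atan(x)/3 and v = sin(5*x**3/4 + 5*x**2/4 + 1/4) — it is the derivative of the product u*v.
F(x) = 2*sin(5*x**3/4 + 5*x**2/4 + 1/4)*atan(x)/3 is an antiderivative of f.
Check: d/dx[2*sin(5*x**3/4 + 5*x**2/4 + 1/4)*atan(x)/3] = (15*x**4*cos(5*x**3/4 + 5*x**2/4 + 1/4)*atan(x) + 10*x**3*cos(5*x**3/4 + 5*x**2/4 + 1/4)*atan(x) + 15*x**2*cos(5*x**3/4 + 5*x**2/4 + 1/4)*atan(x) + 10*x*cos(5*x**3/4 + 5*x**2/4 + 1/4)*atan(x) + 4*sin(5*x**3/4 + 5*x**2/4 + 1/4))/(6*x**2 + 6) = f(x).
F(0) = 0; F(-1) = -pi*sin(1/4)/6.
Integral = F(0) - F(-1) = pi*sin(1/4)/6.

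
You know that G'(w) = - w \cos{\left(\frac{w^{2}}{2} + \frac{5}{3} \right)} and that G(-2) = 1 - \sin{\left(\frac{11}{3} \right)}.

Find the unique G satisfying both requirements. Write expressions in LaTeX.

G'(w) matches the chain-rule pattern g'(h)*h' with inner function h(w) = \frac{w^{2}}{2} + \frac{5}{3}; substituting u = h(w) collapses the integral.
A general antiderivative is - \sin{\left(\frac{w^{2}}{2} + \frac{5}{3} \right)} + C.
The condition gives C = 1 - \sin{\left(\frac{11}{3} \right)} - (- \sin{\left(\frac{11}{3} \right)}) = 1.
So G(w) = 1 - \sin{\left(\frac{w^{2}}{2} + \frac{5}{3} \right)}.
Check: d/dw[1 - \sin{\left(\frac{w^{2}}{2} + \frac{5}{3} \right)}] = - w \cos{\left(\frac{w^{2}}{2} + \frac{5}{3} \right)} = G'(w).

G(w) = 1 - \sin{\left(\frac{w^{2}}{2} + \frac{5}{3} \right)}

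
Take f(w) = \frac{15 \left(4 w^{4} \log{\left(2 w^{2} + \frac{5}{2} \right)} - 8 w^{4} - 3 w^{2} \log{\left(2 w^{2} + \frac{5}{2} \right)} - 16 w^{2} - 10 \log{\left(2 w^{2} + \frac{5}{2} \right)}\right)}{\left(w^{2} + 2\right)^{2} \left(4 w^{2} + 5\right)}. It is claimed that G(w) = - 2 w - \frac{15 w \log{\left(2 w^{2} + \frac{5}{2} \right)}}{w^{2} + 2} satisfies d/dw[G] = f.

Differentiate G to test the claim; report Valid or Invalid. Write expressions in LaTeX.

d/dw[G] = \frac{- 8 w^{6} + 60 w^{4} \log{\left(2 w^{2} + \frac{5}{2} \right)} - 162 w^{4} - 45 w^{2} \log{\left(2 w^{2} + \frac{5}{2} \right)} - 312 w^{2} - 150 \log{\left(2 w^{2} + \frac{5}{2} \right)} - 40}{4 w^{6} + 21 w^{4} + 36 w^{2} + 20}
d/dw[G] - f(w) = -2 != 0.

Invalid: d/dw[G] - f = -2, which is not 0.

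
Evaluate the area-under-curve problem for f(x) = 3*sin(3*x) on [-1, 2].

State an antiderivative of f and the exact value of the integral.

Antiderivative: F(x) = -cos(3*x); value = cos(3) - cos(6)

Check any antiderivative F(x) by computing F'(x) and comparing it with f(x).
F(x) = -cos(3*x) is an antiderivative of f.
Check: d/dx[-cos(3*x)] = 3*sin(3*x) = f(x).
F(2) = -cos(6); F(-1) = -cos(3).
Integral = F(2) - F(-1) = cos(3) - cos(6).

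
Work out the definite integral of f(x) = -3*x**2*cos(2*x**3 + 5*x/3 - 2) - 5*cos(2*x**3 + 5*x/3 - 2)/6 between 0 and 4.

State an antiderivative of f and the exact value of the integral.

Antiderivative: F(x) = -sin(2*x**3 + 5*x/3 - 2)/2; value = -sin(2)/2 - sin(398/3)/2

The substitution u = 2*x**3 + 5*x/3 - 2 works: f is exactly (dF/du)*(du/dx) for that inner function.
F(x) = -sin(2*x**3 + 5*x/3 - 2)/2 is an antiderivative of f.
Check: d/dx[-sin(2*x**3 + 5*x/3 - 2)/2] = -3*x**2*cos(2*x**3 + 5*x/3 - 2) - 5*cos(2*x**3 + 5*x/3 - 2)/6 = f(x).
F(4) = -sin(398/3)/2; F(0) = sin(2)/2.
Integral = F(4) - F(0) = -sin(2)/2 - sin(398/3)/2.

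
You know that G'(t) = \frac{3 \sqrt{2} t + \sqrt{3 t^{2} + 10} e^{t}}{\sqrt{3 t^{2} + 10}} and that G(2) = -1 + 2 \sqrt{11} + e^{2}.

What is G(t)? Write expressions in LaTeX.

G(t) = \sqrt{2} \sqrt{3 t^{2} + 10} + e^{t} - 1

For G(t) to be correct, d/dt[G] must agree with the stated G'(t) identically.
A general antiderivative is 2 \sqrt{\frac{3 t^{2}}{2} + 5} + e^{t} + C.
The condition gives C = -1 + 2 \sqrt{11} + e^{2} - (2 \sqrt{11} + e^{2}) = -1.
So G(t) = \sqrt{2} \sqrt{3 t^{2} + 10} + e^{t} - 1.
Check: d/dt[\sqrt{2} \sqrt{3 t^{2} + 10} + e^{t} - 1] = \frac{3 \sqrt{2} t + \sqrt{3 t^{2} + 10} e^{t}}{\sqrt{3 t^{2} + 10}} = G'(t).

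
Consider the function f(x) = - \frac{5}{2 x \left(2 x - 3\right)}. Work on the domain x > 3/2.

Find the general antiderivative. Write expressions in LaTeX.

F(x) = \frac{5 \log{\left(x \right)}}{6} - \frac{5 \log{\left(x - \frac{3}{2} \right)}}{6} + C

Factor the denominator (2 x \left(2 x - 3\right)) and decompose: f = - \frac{5}{3 \left(2 x - 3\right)} + \frac{5}{6 x}; each piece integrates to a log, atan, or power term.
Check: d/dx[\frac{5 \log{\left(x \right)}}{6} - \frac{5 \log{\left(x - \frac{3}{2} \right)}}{6}] = - \frac{5}{4 x^{2} - 6 x}, which equals f(x).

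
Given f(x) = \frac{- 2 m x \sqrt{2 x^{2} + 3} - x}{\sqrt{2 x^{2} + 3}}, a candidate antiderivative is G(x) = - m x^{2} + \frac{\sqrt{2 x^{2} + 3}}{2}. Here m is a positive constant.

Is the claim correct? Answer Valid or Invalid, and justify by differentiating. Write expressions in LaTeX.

Invalid: d/dx[G] - f = \frac{2 x}{\sqrt{2 x^{2} + 3}}, which is not 0.

d/dx[G] = \frac{- 2 m x \sqrt{2 x^{2} + 3} + x}{\sqrt{2 x^{2} + 3}}
d/dx[G] - f(x) = \frac{2 x}{\sqrt{2 x^{2} + 3}} != 0.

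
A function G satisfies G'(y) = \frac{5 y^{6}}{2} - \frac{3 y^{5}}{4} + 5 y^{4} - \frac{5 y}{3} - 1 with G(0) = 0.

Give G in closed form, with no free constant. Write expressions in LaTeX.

Integrate term by term and add the pieces.
A general antiderivative is \frac{5 y^{7}}{14} - \frac{y^{6}}{8} + y^{5} - \frac{5 y^{2}}{6} - y + C.
The condition gives C = 0 - (0) = 0.
So G(y) = \frac{5 y^{7}}{14} - \frac{y^{6}}{8} + y^{5} - \frac{5 y^{2}}{6} - y.
Check: d/dy[\frac{5 y^{7}}{14} - \frac{y^{6}}{8} + y^{5} - \frac{5 y^{2}}{6} - y] = \frac{5 y^{6}}{2} - \frac{3 y^{5}}{4} + 5 y^{4} - \frac{5 y}{3} - 1 = G'(y).

G(y) = \frac{5 y^{7}}{14} - \frac{y^{6}}{8} + y^{5} - \frac{5 y^{2}}{6} - y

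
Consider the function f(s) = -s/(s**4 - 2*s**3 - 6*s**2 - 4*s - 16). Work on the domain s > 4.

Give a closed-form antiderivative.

An antiderivative is F(s) = (-4*log(s - 4) - 6*log(s + 2) + 5*log(s**2 + 2) + 2*sqrt(2)*atan(sqrt(2)*s/2))/108.

The denominator factors as (s - 4)*(s + 2)*(s**2 + 2); partial fractions split f into directly integrable pieces: (5*s + 2)/(54*(s**2 + 2)) - 1/(18*(s + 2)) - 1/(27*(s - 4)).
Check: d/ds[(-4*log(s - 4) - 6*log(s + 2) + 5*log(s**2 + 2) + 2*sqrt(2)*atan(sqrt(2)*s/2))/108] = -s/(s**4 - 2*s**3 - 6*s**2 - 4*s - 16) = f(s).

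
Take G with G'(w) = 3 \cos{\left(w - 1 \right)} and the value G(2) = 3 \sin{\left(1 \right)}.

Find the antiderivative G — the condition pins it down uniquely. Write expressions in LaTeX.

The proposed G(w) is checked by its d/dw: the result must match the given G'(w).
A general antiderivative is 3 \sin{\left(w - 1 \right)} + C.
The condition gives C = 3 \sin{\left(1 \right)} - (3 \sin{\left(1 \right)}) = 0.
So G(w) = 3 \sin{\left(w - 1 \right)}.
Check: d/dw[3 \sin{\left(w - 1 \right)}] = 3 \cos{\left(w - 1 \right)} = G'(w).

G(w) = 3 \sin{\left(w - 1 \right)}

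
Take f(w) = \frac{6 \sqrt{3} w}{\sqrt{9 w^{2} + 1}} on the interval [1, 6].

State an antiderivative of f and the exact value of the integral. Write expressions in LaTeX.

The substitution u = 3 w^{2} + \frac{1}{3} works: f is exactly (dF/du)*(du/dw) for that inner function.
F(w) = \frac{2 \sqrt{3} \sqrt{9 w^{2} + 1}}{3} is an antiderivative of f.
Check: d/dw[\frac{2 \sqrt{3} \sqrt{9 w^{2} + 1}}{3}] = \frac{6 \sqrt{3} w}{\sqrt{9 w^{2} + 1}} = f(w).
F(6) = \frac{10 \sqrt{39}}{3}; F(1) = \frac{2 \sqrt{30}}{3}.
Integral = F(6) - F(1) = - \frac{2 \sqrt{30}}{3} + \frac{10 \sqrt{39}}{3}.

Antiderivative: F(w) = \frac{2 \sqrt{3} \sqrt{9 w^{2} + 1}}{3}; value = - \frac{2 \sqrt{30}}{3} + \frac{10 \sqrt{39}}{3}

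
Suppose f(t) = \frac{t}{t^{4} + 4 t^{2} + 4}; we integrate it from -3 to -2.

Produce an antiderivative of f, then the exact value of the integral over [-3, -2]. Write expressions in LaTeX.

Antiderivative: F(t) = - \frac{1}{2 \left(t^{2} + 2\right)}; value = - \frac{5}{132}

The substitution u = t^{2} + 2 works: f is exactly (dF/du)*(du/dt) for that inner function.
F(t) = - \frac{1}{2 \left(t^{2} + 2\right)} is an antiderivative of f.
Check: d/dt[- \frac{1}{2 \left(t^{2} + 2\right)}] = \frac{t}{t^{4} + 4 t^{2} + 4} = f(t).
F(-2) = - \frac{1}{12}; F(-3) = - \frac{1}{22}.
Integral = F(-2) - F(-3) = - \frac{5}{132}.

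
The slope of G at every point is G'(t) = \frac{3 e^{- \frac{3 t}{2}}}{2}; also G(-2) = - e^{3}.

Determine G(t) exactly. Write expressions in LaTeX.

Check a candidate G(t) by differentiating: d/dt[G] must match the given G'(t).
A general antiderivative is - e^{- \frac{3 t}{2}} + C.
The condition gives C = - e^{3} - (- e^{3}) = 0.
So G(t) = - e^{- \frac{3 t}{2}}.
Check: d/dt[- e^{- \frac{3 t}{2}}] = \frac{3 e^{- \frac{3 t}{2}}}{2} = G'(t).

G(t) = - e^{- \frac{3 t}{2}}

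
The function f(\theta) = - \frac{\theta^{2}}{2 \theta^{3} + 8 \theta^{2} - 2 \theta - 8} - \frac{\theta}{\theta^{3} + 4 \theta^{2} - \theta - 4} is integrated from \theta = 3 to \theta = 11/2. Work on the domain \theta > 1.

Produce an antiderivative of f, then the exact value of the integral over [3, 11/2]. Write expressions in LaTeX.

Antiderivative: F(\theta) = - \frac{3 \log{\left(\theta - 1 \right)}}{20} - \frac{\log{\left(\theta + 1 \right)}}{12} - \frac{4 \log{\left(\theta + 4 \right)}}{15}; value = - \frac{4 \log{\left(\frac{19}{2} \right)}}{15} - \frac{3 \log{\left(\frac{9}{2} \right)}}{20} - \frac{\log{\left(\frac{13}{2} \right)}}{12} + \frac{3 \log{\left(2 \right)}}{20} + \frac{\log{\left(4 \right)}}{12} + \frac{4 \log{\left(7 \right)}}{15}

The denominator factors as 2 \left(\theta - 1\right) \left(\theta + 1\right) \left(\theta + 4\right); partial fractions split f into directly integrable pieces: - \frac{4}{15 \left(\theta + 4\right)} - \frac{1}{12 \left(\theta + 1\right)} - \frac{3}{20 \left(\theta - 1\right)}.
F(\theta) = - \frac{3 \log{\left(\theta - 1 \right)}}{20} - \frac{\log{\left(\theta + 1 \right)}}{12} - \frac{4 \log{\left(\theta + 4 \right)}}{15} is an antiderivative of f.
Check: d/d\theta[- \frac{3 \log{\left(\theta - 1 \right)}}{20} - \frac{\log{\left(\theta + 1 \right)}}{12} - \frac{4 \log{\left(\theta + 4 \right)}}{15}] = \frac{- \theta^{2} - 2 \theta}{2 \theta^{3} + 8 \theta^{2} - 2 \theta - 8}, which equals f(\theta).
F(11/2) = - \frac{4 \log{\left(\frac{19}{2} \right)}}{15} - \frac{3 \log{\left(\frac{9}{2} \right)}}{20} - \frac{\log{\left(\frac{13}{2} \right)}}{12}; F(3) = - \frac{4 \log{\left(7 \right)}}{15} - \frac{\log{\left(4 \right)}}{12} - \frac{3 \log{\left(2 \right)}}{20}.
Integral = F(11/2) - F(3) = - \frac{4 \log{\left(\frac{19}{2} \right)}}{15} - \frac{3 \log{\left(\frac{9}{2} \right)}}{20} - \frac{\log{\left(\frac{13}{2} \right)}}{12} + \frac{3 \log{\left(2 \right)}}{20} + \frac{\log{\left(4 \right)}}{12} + \frac{4 \log{\left(7 \right)}}{15}.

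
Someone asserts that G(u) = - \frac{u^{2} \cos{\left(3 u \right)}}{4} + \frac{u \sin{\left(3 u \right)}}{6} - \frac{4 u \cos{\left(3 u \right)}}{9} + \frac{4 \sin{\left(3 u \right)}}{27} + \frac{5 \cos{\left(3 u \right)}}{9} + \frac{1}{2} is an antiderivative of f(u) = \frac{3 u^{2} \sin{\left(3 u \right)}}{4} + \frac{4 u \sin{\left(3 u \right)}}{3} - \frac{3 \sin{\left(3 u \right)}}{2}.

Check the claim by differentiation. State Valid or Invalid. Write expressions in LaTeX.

Valid: G'(u) = f(u).

d/du[G] = \frac{3 u^{2} \sin{\left(3 u \right)}}{4} + \frac{4 u \sin{\left(3 u \right)}}{3} - \frac{3 \sin{\left(3 u \right)}}{2}
This equals f(u) exactly, so the claim holds.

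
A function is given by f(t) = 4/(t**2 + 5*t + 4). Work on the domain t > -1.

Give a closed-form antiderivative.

An antiderivative is F(t) = 4*log(t + 1)/3 - 4*log(t + 4)/3.

Factor the denominator ((t + 1)*(t + 4)) and decompose: f = -4/(3*(t + 4)) + 4/(3*(t + 1)); each piece integrates to a log, atan, or power term.
Check: d/dt[4*log(t + 1)/3 - 4*log(t + 4)/3] = 4/(t**2 + 5*t + 4) = f(t).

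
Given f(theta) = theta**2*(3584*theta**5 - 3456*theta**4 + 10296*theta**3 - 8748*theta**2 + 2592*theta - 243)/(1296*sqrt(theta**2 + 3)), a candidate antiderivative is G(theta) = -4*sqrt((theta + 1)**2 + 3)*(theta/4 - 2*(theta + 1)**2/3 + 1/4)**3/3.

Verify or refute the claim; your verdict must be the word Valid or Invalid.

Invalid: d/dtheta[G] - f = (3584*theta**7*sqrt(theta**2 + 3) - 3584*theta**7*sqrt(theta**2 + 2*theta + 4) + 21632*theta**6*sqrt(theta**2 + 3) + 3456*theta**6*sqrt(theta**2 + 2*theta + 4) + 64824*theta**5*sqrt(theta**2 + 3) - 10296*theta**5*sqrt(theta**2 + 2*theta + 4) + 116332*theta**4*sqrt(theta**2 + 3) + 8748*theta**4*sqrt(theta**2 + 2*theta + 4) + 126880*theta**3*sqrt(theta**2 + 3) - 2592*theta**3*sqrt(theta**2 + 2*theta + 4) + 81429*theta**2*sqrt(theta**2 + 3) + 243*theta**2*sqrt(theta**2 + 2*theta + 4) + 28130*theta*sqrt(theta**2 + 3) + 4025*sqrt(theta**2 + 3))/(1296*sqrt(theta**2 + 3)*sqrt(theta**2 + 2*theta + 4)), which is not 0.

d/dtheta[G] = (3584*theta**7 + 21632*theta**6 + 64824*theta**5 + 116332*theta**4 + 126880*theta**3 + 81429*theta**2 + 28130*theta + 4025)/(1296*sqrt(theta**2 + 2*theta + 4))
d/dtheta[G] - f(theta) = (3584*theta**7*sqrt(theta**2 + 3) - 3584*theta**7*sqrt(theta**2 + 2*theta + 4) + 21632*theta**6*sqrt(theta**2 + 3) + 3456*theta**6*sqrt(theta**2 + 2*theta + 4) + 64824*theta**5*sqrt(theta**2 + 3) - 10296*theta**5*sqrt(theta**2 + 2*theta + 4) + 116332*theta**4*sqrt(theta**2 + 3) + 8748*theta**4*sqrt(theta**2 + 2*theta + 4) + 126880*theta**3*sqrt(theta**2 + 3) - 2592*theta**3*sqrt(theta**2 + 2*theta + 4) + 81429*theta**2*sqrt(theta**2 + 3) + 243*theta**2*sqrt(theta**2 + 2*theta + 4) + 28130*theta*sqrt(theta**2 + 3) + 4025*sqrt(theta**2 + 3))/(1296*sqrt(theta**2 + 3)*sqrt(theta**2 + 2*theta + 4)) != 0.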